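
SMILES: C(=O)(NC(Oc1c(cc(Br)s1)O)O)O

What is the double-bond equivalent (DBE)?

Molecular formula from the SMILES: C6H6BrNO5S.
DoU = (2C + 2 + N − H − X)/2 = (2·6 + 2 + 1 − 6 − 1)/2 = 8/2 = 4.
(Structurally: 1 ring(s) + 3 π bond(s) = 4.)

4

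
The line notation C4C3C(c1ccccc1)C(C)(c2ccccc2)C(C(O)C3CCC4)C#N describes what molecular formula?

Heavy atoms from the SMILES: 24 C, 1 N, 1 O.
Implicit hydrogens by atom environment:
  10 × C (aromatic): 1 H each → 10
  5 × C: 1 H each → 5
  4 × C: 2 H each → 8
  2 × C: no H
  2 × C (aromatic): no H
  1 × C: 3 H
  1 × N: no H
  1 × O: 1 H
  Total hydrogens = 27.
Molecular formula: C24H27NO

C24H27NO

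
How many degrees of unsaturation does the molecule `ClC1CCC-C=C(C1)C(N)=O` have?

3

Molecular formula from the SMILES: C8H12ClNO.
DoU = (2C + 2 + N − H − X)/2 = (2·8 + 2 + 1 − 12 − 1)/2 = 6/2 = 3.
(Structurally: 1 ring(s) + 2 π bond(s) = 3.)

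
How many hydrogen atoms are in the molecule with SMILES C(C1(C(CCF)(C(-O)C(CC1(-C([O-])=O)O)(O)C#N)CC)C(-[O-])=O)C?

Hydrogens are implicit in SMILES; fill each atom to its normal valence:
  7 × C: no H
  5 × C: 2 H each → 10
  3 × O: 1 H each → 3
  2 × C: 3 H each → 6
  2 × O: no H
  2 × O (charge -1): no H
  1 × C: 1 H
  1 × F: no H
  1 × N: no H
  Total hydrogens = 20.

20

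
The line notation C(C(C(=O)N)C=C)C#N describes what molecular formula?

C6H8N2O

Heavy atoms from the SMILES: 6 C, 2 N, 1 O.
Implicit hydrogens by atom environment:
  2 × C: 2 H each → 4
  2 × C: 1 H each → 2
  2 × C: no H
  1 × N: 2 H
  1 × N: no H
  1 × O: no H
  Total hydrogens = 8.
Molecular formula: C6H8N2O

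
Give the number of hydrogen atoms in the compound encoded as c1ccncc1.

5

Hydrogens are implicit in SMILES; fill each atom to its normal valence:
  5 × C (aromatic): 1 H each → 5
  1 × N (aromatic): no H
  Total hydrogens = 5.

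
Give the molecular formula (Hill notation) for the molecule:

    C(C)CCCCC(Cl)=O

Heavy atoms from the SMILES: 7 C, 1 Cl, 1 O.
Implicit hydrogens by atom environment:
  5 × C: 2 H each → 10
  1 × C: 3 H
  1 × C: no H
  1 × Cl: no H
  1 × O: no H
  Total hydrogens = 13.
Molecular formula: C7H13ClO

C7H13ClO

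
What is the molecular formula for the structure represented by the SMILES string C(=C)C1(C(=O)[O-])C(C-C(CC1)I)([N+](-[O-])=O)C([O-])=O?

[C10H10INO6]2-

Heavy atoms from the SMILES: 10 C, 1 I, 1 N, 6 O.
Implicit hydrogens by atom environment:
  4 × C: 2 H each → 8
  4 × C: no H
  3 × O: no H
  3 × O (charge -1): no H
  2 × C: 1 H each → 2
  1 × I: no H
  1 × N (charge +1): no H
  Total hydrogens = 10.
Net charge -2.
Molecular formula: [C10H10INO6]2-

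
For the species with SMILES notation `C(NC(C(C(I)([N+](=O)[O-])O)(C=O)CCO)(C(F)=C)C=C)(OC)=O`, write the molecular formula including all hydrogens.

Heavy atoms from the SMILES: 12 C, 1 F, 1 I, 2 N, 7 O.
Implicit hydrogens by atom environment:
  5 × C: no H
  4 × C: 2 H each → 8
  4 × O: no H
  2 × C: 1 H each → 2
  2 × O: 1 H each → 2
  1 × C: 3 H
  1 × F: no H
  1 × I: no H
  1 × N: 1 H
  1 × N (charge +1): no H
  1 × O (charge -1): no H
  Total hydrogens = 16.
Molecular formula: C12H16FIN2O7

C12H16FIN2O7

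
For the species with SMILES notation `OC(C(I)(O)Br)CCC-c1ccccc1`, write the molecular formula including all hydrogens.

Heavy atoms from the SMILES: 1 Br, 11 C, 1 I, 2 O.
Implicit hydrogens by atom environment:
  5 × C (aromatic): 1 H each → 5
  3 × C: 2 H each → 6
  2 × O: 1 H each → 2
  1 × Br: no H
  1 × C: 1 H
  1 × C: no H
  1 × C (aromatic): no H
  1 × I: no H
  Total hydrogens = 14.
Molecular formula: C11H14BrIO2

C11H14BrIO2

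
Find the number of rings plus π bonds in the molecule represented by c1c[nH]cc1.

Molecular formula from the SMILES: C4H5N.
DoU = (2C + 2 + N − H − X)/2 = (2·4 + 2 + 1 − 5 − 0)/2 = 6/2 = 3.
(Structurally: 1 ring(s) + 2 π bond(s) = 3.)

3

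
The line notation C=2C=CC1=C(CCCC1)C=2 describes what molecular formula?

C10H12

Heavy atoms from the SMILES: 10 C.
Implicit hydrogens by atom environment:
  4 × C: 2 H each → 8
  4 × C (aromatic): 1 H each → 4
  2 × C (aromatic): no H
  Total hydrogens = 12.
Molecular formula: C10H12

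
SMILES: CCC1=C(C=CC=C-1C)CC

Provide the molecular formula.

Heavy atoms from the SMILES: 11 C.
Implicit hydrogens by atom environment:
  3 × C: 3 H each → 9
  3 × C (aromatic): 1 H each → 3
  3 × C (aromatic): no H
  2 × C: 2 H each → 4
  Total hydrogens = 16.
Molecular formula: C11H16

C11H16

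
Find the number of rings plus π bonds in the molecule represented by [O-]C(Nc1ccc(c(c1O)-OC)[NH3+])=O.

5

Molecular formula from the SMILES: C8H10N2O4.
DoU = (2C + 2 + N − H − X)/2 = (2·8 + 2 + 2 − 10 − 0)/2 = 10/2 = 5.
(Structurally: 1 ring(s) + 4 π bond(s) = 5.)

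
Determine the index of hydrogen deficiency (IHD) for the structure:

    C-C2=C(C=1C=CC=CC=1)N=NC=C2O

Molecular formula from the SMILES: C11H10N2O.
DoU = (2C + 2 + N − H − X)/2 = (2·11 + 2 + 2 − 10 − 0)/2 = 16/2 = 8.
(Structurally: 2 ring(s) + 6 π bond(s) = 8.)

8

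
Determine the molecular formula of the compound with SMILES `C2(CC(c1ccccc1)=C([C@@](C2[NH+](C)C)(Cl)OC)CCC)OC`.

Heavy atoms from the SMILES: 19 C, 1 Cl, 1 N, 2 O.
Implicit hydrogens by atom environment:
  5 × C: 3 H each → 15
  5 × C (aromatic): 1 H each → 5
  3 × C: 2 H each → 6
  3 × C: no H
  2 × C: 1 H each → 2
  2 × O: no H
  1 × C (aromatic): no H
  1 × Cl: no H
  1 × N (charge +1): 1 H
  Total hydrogens = 29.
Net charge +1.
Molecular formula: C19H29ClNO2+

C19H29ClNO2+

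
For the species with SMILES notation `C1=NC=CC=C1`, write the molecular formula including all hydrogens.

Heavy atoms from the SMILES: 5 C, 1 N.
Implicit hydrogens by atom environment:
  5 × C (aromatic): 1 H each → 5
  1 × N (aromatic): no H
  Total hydrogens = 5.
Molecular formula: C5H5N

C5H5N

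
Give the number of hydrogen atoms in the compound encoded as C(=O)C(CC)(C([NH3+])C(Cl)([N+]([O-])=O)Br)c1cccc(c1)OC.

17

Hydrogens are implicit in SMILES; fill each atom to its normal valence:
  4 × C (aromatic): 1 H each → 4
  3 × O: no H
  2 × C: 3 H each → 6
  2 × C: 1 H each → 2
  2 × C: no H
  2 × C (aromatic): no H
  1 × Br: no H
  1 × C: 2 H
  1 × Cl: no H
  1 × N (charge +1): 3 H
  1 × N (charge +1): no H
  1 × O (charge -1): no H
  Total hydrogens = 17.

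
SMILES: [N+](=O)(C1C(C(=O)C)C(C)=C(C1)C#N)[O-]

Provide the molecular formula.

C9H10N2O3

Heavy atoms from the SMILES: 9 C, 2 N, 3 O.
Implicit hydrogens by atom environment:
  4 × C: no H
  2 × C: 3 H each → 6
  2 × C: 1 H each → 2
  2 × O: no H
  1 × C: 2 H
  1 × N: no H
  1 × N (charge +1): no H
  1 × O (charge -1): no H
  Total hydrogens = 10.
Molecular formula: C9H10N2O3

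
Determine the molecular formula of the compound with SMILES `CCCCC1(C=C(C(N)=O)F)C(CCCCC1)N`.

Heavy atoms from the SMILES: 14 C, 1 F, 2 N, 1 O.
Implicit hydrogens by atom environment:
  8 × C: 2 H each → 16
  3 × C: no H
  2 × C: 1 H each → 2
  2 × N: 2 H each → 4
  1 × C: 3 H
  1 × F: no H
  1 × O: no H
  Total hydrogens = 25.
Molecular formula: C14H25FN2O

C14H25FN2O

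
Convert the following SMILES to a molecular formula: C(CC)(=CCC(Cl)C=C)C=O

C9H13ClO

Heavy atoms from the SMILES: 9 C, 1 Cl, 1 O.
Implicit hydrogens by atom environment:
  4 × C: 1 H each → 4
  3 × C: 2 H each → 6
  1 × C: 3 H
  1 × C: no H
  1 × Cl: no H
  1 × O: no H
  Total hydrogens = 13.
Molecular formula: C9H13ClO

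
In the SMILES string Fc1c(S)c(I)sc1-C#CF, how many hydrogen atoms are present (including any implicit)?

Hydrogens are implicit in SMILES; fill each atom to its normal valence:
  4 × C (aromatic): no H
  2 × C: no H
  2 × F: no H
  1 × I: no H
  1 × S: 1 H
  1 × S (aromatic): no H
  Total hydrogens = 1.

1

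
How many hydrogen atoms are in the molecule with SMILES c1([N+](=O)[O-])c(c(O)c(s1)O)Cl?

Hydrogens are implicit in SMILES; fill each atom to its normal valence:
  4 × C (aromatic): no H
  2 × O: 1 H each → 2
  1 × Cl: no H
  1 × N (charge +1): no H
  1 × O: no H
  1 × O (charge -1): no H
  1 × S (aromatic): no H
  Total hydrogens = 2.

2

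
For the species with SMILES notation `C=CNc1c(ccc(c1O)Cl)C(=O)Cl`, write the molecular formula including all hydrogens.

Heavy atoms from the SMILES: 9 C, 2 Cl, 1 N, 2 O.
Implicit hydrogens by atom environment:
  4 × C (aromatic): no H
  2 × C (aromatic): 1 H each → 2
  2 × Cl: no H
  1 × C: 2 H
  1 × C: 1 H
  1 × C: no H
  1 × N: 1 H
  1 × O: 1 H
  1 × O: no H
  Total hydrogens = 7.
Molecular formula: C9H7Cl2NO2

C9H7Cl2NO2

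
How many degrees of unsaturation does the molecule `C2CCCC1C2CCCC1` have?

2

Molecular formula from the SMILES: C10H18.
DoU = (2C + 2 + N − H − X)/2 = (2·10 + 2 + 0 − 18 − 0)/2 = 4/2 = 2.
(Structurally: 2 ring(s) + 0 π bond(s) = 2.)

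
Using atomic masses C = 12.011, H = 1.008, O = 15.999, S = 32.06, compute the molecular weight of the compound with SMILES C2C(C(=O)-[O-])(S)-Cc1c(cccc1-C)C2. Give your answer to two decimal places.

Molecular formula: C12H13O2S-.
M = 12×12.011 + 13×1.008 + 2×15.999 + 1×32.06 = 221.29 g/mol.

221.29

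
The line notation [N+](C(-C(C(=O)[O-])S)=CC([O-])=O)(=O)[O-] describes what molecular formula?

Heavy atoms from the SMILES: 5 C, 1 N, 6 O, 1 S.
Implicit hydrogens by atom environment:
  3 × C: no H
  3 × O: no H
  3 × O (charge -1): no H
  2 × C: 1 H each → 2
  1 × N (charge +1): no H
  1 × S: 1 H
  Total hydrogens = 3.
Net charge -2.
Molecular formula: [C5H3NO6S]2-

[C5H3NO6S]2-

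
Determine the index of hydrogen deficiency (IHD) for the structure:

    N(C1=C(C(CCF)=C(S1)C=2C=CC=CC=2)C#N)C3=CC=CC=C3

Molecular formula from the SMILES: C19H15FN2S.
DoU = (2C + 2 + N − H − X)/2 = (2·19 + 2 + 2 − 15 − 1)/2 = 26/2 = 13.
(Structurally: 3 ring(s) + 10 π bond(s) = 13.)

13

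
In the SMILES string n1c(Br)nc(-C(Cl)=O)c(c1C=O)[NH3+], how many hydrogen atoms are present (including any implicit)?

4

Hydrogens are implicit in SMILES; fill each atom to its normal valence:
  4 × C (aromatic): no H
  2 × N (aromatic): no H
  2 × O: no H
  1 × Br: no H
  1 × C: 1 H
  1 × C: no H
  1 × Cl: no H
  1 × N (charge +1): 3 H
  Total hydrogens = 4.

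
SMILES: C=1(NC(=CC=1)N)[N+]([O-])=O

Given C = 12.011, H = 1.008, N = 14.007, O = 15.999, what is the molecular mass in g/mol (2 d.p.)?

Molecular formula: C4H5N3O2.
M = 4×12.011 + 5×1.008 + 3×14.007 + 2×15.999 = 127.10 g/mol.

127.10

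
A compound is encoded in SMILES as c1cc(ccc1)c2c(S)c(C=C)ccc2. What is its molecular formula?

Heavy atoms from the SMILES: 14 C, 1 S.
Implicit hydrogens by atom environment:
  8 × C (aromatic): 1 H each → 8
  4 × C (aromatic): no H
  1 × C: 2 H
  1 × C: 1 H
  1 × S: 1 H
  Total hydrogens = 12.
Molecular formula: C14H12S

C14H12S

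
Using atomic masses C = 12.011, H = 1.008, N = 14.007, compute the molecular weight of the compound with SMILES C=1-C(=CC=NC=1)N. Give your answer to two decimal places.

94.12

Molecular formula: C5H6N2.
M = 5×12.011 + 6×1.008 + 2×14.007 = 94.12 g/mol.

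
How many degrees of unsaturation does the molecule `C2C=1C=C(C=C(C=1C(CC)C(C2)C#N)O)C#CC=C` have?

Molecular formula from the SMILES: C17H17NO.
DoU = (2C + 2 + N − H − X)/2 = (2·17 + 2 + 1 − 17 − 0)/2 = 20/2 = 10.
(Structurally: 2 ring(s) + 8 π bond(s) = 10.)

10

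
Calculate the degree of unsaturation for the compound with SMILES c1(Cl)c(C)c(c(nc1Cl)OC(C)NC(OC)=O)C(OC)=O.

6

Molecular formula from the SMILES: C12H14Cl2N2O5.
DoU = (2C + 2 + N − H − X)/2 = (2·12 + 2 + 2 − 14 − 2)/2 = 12/2 = 6.
(Structurally: 1 ring(s) + 5 π bond(s) = 6.)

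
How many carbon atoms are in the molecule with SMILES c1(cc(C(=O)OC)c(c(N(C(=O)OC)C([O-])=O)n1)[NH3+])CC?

12

The symbol for carbon appears 12 times in the SMILES. Lowercase c denotes aromatic carbon and counts toward C.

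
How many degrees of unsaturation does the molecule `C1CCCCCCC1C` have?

Molecular formula from the SMILES: C9H18.
DoU = (2C + 2 + N − H − X)/2 = (2·9 + 2 + 0 − 18 − 0)/2 = 2/2 = 1.
(Structurally: 1 ring(s) + 0 π bond(s) = 1.)

1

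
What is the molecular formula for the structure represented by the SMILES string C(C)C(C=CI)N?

C5H10IN

Heavy atoms from the SMILES: 5 C, 1 I, 1 N.
Implicit hydrogens by atom environment:
  3 × C: 1 H each → 3
  1 × C: 3 H
  1 × C: 2 H
  1 × I: no H
  1 × N: 2 H
  Total hydrogens = 10.
Molecular formula: C5H10IN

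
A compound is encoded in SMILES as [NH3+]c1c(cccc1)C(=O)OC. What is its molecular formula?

Heavy atoms from the SMILES: 8 C, 1 N, 2 O.
Implicit hydrogens by atom environment:
  4 × C (aromatic): 1 H each → 4
  2 × C (aromatic): no H
  2 × O: no H
  1 × C: 3 H
  1 × C: no H
  1 × N (charge +1): 3 H
  Total hydrogens = 10.
Net charge +1.
Molecular formula: C8H10NO2+

C8H10NO2+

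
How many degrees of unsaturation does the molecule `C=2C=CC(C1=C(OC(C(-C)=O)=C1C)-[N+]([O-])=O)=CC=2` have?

9

Molecular formula from the SMILES: C13H11NO4.
DoU = (2C + 2 + N − H − X)/2 = (2·13 + 2 + 1 − 11 − 0)/2 = 18/2 = 9.
(Structurally: 2 ring(s) + 7 π bond(s) = 9.)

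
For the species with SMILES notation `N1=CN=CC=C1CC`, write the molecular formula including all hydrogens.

C6H8N2

Heavy atoms from the SMILES: 6 C, 2 N.
Implicit hydrogens by atom environment:
  3 × C (aromatic): 1 H each → 3
  2 × N (aromatic): no H
  1 × C: 3 H
  1 × C: 2 H
  1 × C (aromatic): no H
  Total hydrogens = 8.
Molecular formula: C6H8N2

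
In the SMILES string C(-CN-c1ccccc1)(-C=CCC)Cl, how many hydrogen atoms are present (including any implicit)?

Hydrogens are implicit in SMILES; fill each atom to its normal valence:
  5 × C (aromatic): 1 H each → 5
  3 × C: 1 H each → 3
  2 × C: 2 H each → 4
  1 × C: 3 H
  1 × C (aromatic): no H
  1 × Cl: no H
  1 × N: 1 H
  Total hydrogens = 16.

16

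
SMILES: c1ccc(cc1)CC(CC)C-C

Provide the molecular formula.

Heavy atoms from the SMILES: 12 C.
Implicit hydrogens by atom environment:
  5 × C (aromatic): 1 H each → 5
  3 × C: 2 H each → 6
  2 × C: 3 H each → 6
  1 × C: 1 H
  1 × C (aromatic): no H
  Total hydrogens = 18.
Molecular formula: C12H18

C12H18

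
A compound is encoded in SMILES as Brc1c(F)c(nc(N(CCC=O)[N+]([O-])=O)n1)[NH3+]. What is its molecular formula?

C7H8BrFN5O3+

Heavy atoms from the SMILES: 1 Br, 7 C, 1 F, 5 N, 3 O.
Implicit hydrogens by atom environment:
  4 × C (aromatic): no H
  2 × C: 2 H each → 4
  2 × N (aromatic): no H
  2 × O: no H
  1 × Br: no H
  1 × C: 1 H
  1 × F: no H
  1 × N (charge +1): 3 H
  1 × N: no H
  1 × N (charge +1): no H
  1 × O (charge -1): no H
  Total hydrogens = 8.
Net charge +1.
Molecular formula: C7H8BrFN5O3+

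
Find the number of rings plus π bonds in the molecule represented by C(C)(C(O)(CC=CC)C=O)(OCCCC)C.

2

Molecular formula from the SMILES: C13H24O3.
DoU = (2C + 2 + N − H − X)/2 = (2·13 + 2 + 0 − 24 − 0)/2 = 4/2 = 2.
(Structurally: 0 ring(s) + 2 π bond(s) = 2.)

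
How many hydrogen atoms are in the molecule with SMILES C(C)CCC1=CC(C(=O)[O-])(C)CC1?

Hydrogens are implicit in SMILES; fill each atom to its normal valence:
  5 × C: 2 H each → 10
  3 × C: no H
  2 × C: 3 H each → 6
  1 × C: 1 H
  1 × O: no H
  1 × O (charge -1): no H
  Total hydrogens = 17.

17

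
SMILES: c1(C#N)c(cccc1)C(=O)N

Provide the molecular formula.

C8H6N2O

Heavy atoms from the SMILES: 8 C, 2 N, 1 O.
Implicit hydrogens by atom environment:
  4 × C (aromatic): 1 H each → 4
  2 × C (aromatic): no H
  2 × C: no H
  1 × N: 2 H
  1 × N: no H
  1 × O: no H
  Total hydrogens = 6.
Molecular formula: C8H6N2O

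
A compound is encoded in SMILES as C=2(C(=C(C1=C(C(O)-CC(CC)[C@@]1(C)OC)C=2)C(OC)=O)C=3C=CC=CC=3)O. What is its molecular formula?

Heavy atoms from the SMILES: 22 C, 5 O.
Implicit hydrogens by atom environment:
  6 × C (aromatic): 1 H each → 6
  6 × C (aromatic): no H
  4 × C: 3 H each → 12
  3 × O: no H
  2 × C: 2 H each → 4
  2 × C: 1 H each → 2
  2 × C: no H
  2 × O: 1 H each → 2
  Total hydrogens = 26.
Molecular formula: C22H26O5

C22H26O5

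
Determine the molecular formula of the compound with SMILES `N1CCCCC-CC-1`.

Heavy atoms from the SMILES: 7 C, 1 N.
Implicit hydrogens by atom environment:
  7 × C: 2 H each → 14
  1 × N: 1 H
  Total hydrogens = 15.
Molecular formula: C7H15N

C7H15N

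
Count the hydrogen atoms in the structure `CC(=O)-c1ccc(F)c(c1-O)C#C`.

7

Hydrogens are implicit in SMILES; fill each atom to its normal valence:
  4 × C (aromatic): no H
  2 × C (aromatic): 1 H each → 2
  2 × C: no H
  1 × C: 3 H
  1 × C: 1 H
  1 × F: no H
  1 × O: 1 H
  1 × O: no H
  Total hydrogens = 7.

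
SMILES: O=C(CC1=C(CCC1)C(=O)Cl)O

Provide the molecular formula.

Heavy atoms from the SMILES: 8 C, 1 Cl, 3 O.
Implicit hydrogens by atom environment:
  4 × C: 2 H each → 8
  4 × C: no H
  2 × O: no H
  1 × Cl: no H
  1 × O: 1 H
  Total hydrogens = 9.
Molecular formula: C8H9ClO3

C8H9ClO3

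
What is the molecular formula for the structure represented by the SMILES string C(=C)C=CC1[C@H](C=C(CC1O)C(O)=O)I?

C11H13IO3

Heavy atoms from the SMILES: 11 C, 1 I, 3 O.
Implicit hydrogens by atom environment:
  7 × C: 1 H each → 7
  2 × C: 2 H each → 4
  2 × C: no H
  2 × O: 1 H each → 2
  1 × I: no H
  1 × O: no H
  Total hydrogens = 13.
Molecular formula: C11H13IO3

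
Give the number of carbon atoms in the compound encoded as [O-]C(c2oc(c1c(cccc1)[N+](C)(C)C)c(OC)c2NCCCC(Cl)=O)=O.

19

The symbol for carbon appears 19 times in the SMILES. Lowercase c denotes aromatic carbon and counts toward C.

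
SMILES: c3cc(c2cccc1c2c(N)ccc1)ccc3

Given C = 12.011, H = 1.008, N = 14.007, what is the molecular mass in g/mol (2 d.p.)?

219.29

Molecular formula: C16H13N.
M = 16×12.011 + 13×1.008 + 1×14.007 = 219.29 g/mol.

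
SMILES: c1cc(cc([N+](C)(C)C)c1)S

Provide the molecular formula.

Heavy atoms from the SMILES: 9 C, 1 N, 1 S.
Implicit hydrogens by atom environment:
  4 × C (aromatic): 1 H each → 4
  3 × C: 3 H each → 9
  2 × C (aromatic): no H
  1 × N (charge +1): no H
  1 × S: 1 H
  Total hydrogens = 14.
Net charge +1.
Molecular formula: C9H14NS+

C9H14NS+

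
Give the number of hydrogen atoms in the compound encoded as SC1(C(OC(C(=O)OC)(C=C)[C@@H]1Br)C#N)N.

11

Hydrogens are implicit in SMILES; fill each atom to its normal valence:
  4 × C: no H
  3 × C: 1 H each → 3
  3 × O: no H
  1 × Br: no H
  1 × C: 3 H
  1 × C: 2 H
  1 × N: 2 H
  1 × N: no H
  1 × S: 1 H
  Total hydrogens = 11.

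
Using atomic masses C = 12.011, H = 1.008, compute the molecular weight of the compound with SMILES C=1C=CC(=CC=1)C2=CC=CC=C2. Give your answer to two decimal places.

Molecular formula: C12H10.
M = 12×12.011 + 10×1.008 = 154.21 g/mol.

154.21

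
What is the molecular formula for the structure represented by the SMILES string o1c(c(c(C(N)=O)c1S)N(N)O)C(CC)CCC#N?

Heavy atoms from the SMILES: 11 C, 4 N, 3 O, 1 S.
Implicit hydrogens by atom environment:
  4 × C (aromatic): no H
  3 × C: 2 H each → 6
  2 × C: no H
  2 × N: 2 H each → 4
  2 × N: no H
  1 × C: 3 H
  1 × C: 1 H
  1 × O: 1 H
  1 × O (aromatic): no H
  1 × O: no H
  1 × S: 1 H
  Total hydrogens = 16.
Molecular formula: C11H16N4O3S

C11H16N4O3S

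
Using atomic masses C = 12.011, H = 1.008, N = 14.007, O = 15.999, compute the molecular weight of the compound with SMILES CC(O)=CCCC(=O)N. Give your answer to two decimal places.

129.16

Molecular formula: C6H11NO2.
M = 6×12.011 + 11×1.008 + 1×14.007 + 2×15.999 = 129.16 g/mol.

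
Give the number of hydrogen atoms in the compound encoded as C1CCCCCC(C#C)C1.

Hydrogens are implicit in SMILES; fill each atom to its normal valence:
  7 × C: 2 H each → 14
  2 × C: 1 H each → 2
  1 × C: no H
  Total hydrogens = 16.

16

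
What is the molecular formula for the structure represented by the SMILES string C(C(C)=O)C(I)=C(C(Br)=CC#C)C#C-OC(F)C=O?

Heavy atoms from the SMILES: 1 Br, 13 C, 1 F, 1 I, 3 O.
Implicit hydrogens by atom environment:
  7 × C: no H
  4 × C: 1 H each → 4
  3 × O: no H
  1 × Br: no H
  1 × C: 3 H
  1 × C: 2 H
  1 × F: no H
  1 × I: no H
  Total hydrogens = 9.
Molecular formula: C13H9BrFIO3

C13H9BrFIO3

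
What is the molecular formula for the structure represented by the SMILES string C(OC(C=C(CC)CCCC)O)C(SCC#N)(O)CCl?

Heavy atoms from the SMILES: 14 C, 1 Cl, 1 N, 3 O, 1 S.
Implicit hydrogens by atom environment:
  7 × C: 2 H each → 14
  3 × C: no H
  2 × C: 3 H each → 6
  2 × C: 1 H each → 2
  2 × O: 1 H each → 2
  1 × Cl: no H
  1 × N: no H
  1 × O: no H
  1 × S: no H
  Total hydrogens = 24.
Molecular formula: C14H24ClNO3S

C14H24ClNO3S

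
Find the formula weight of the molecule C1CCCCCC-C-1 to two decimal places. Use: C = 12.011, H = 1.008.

112.22

Molecular formula: C8H16.
M = 8×12.011 + 16×1.008 = 112.22 g/mol.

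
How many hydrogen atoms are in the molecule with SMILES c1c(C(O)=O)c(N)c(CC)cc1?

11

Hydrogens are implicit in SMILES; fill each atom to its normal valence:
  3 × C (aromatic): 1 H each → 3
  3 × C (aromatic): no H
  1 × C: 3 H
  1 × C: 2 H
  1 × C: no H
  1 × N: 2 H
  1 × O: 1 H
  1 × O: no H
  Total hydrogens = 11.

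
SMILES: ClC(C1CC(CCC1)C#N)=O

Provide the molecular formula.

C8H10ClNO

Heavy atoms from the SMILES: 8 C, 1 Cl, 1 N, 1 O.
Implicit hydrogens by atom environment:
  4 × C: 2 H each → 8
  2 × C: 1 H each → 2
  2 × C: no H
  1 × Cl: no H
  1 × N: no H
  1 × O: no H
  Total hydrogens = 10.
Molecular formula: C8H10ClNO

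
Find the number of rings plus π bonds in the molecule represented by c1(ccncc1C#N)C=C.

Molecular formula from the SMILES: C8H6N2.
DoU = (2C + 2 + N − H − X)/2 = (2·8 + 2 + 2 − 6 − 0)/2 = 14/2 = 7.
(Structurally: 1 ring(s) + 6 π bond(s) = 7.)

7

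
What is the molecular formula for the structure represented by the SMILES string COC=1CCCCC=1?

Heavy atoms from the SMILES: 7 C, 1 O.
Implicit hydrogens by atom environment:
  4 × C: 2 H each → 8
  1 × C: 3 H
  1 × C: 1 H
  1 × C: no H
  1 × O: no H
  Total hydrogens = 12.
Molecular formula: C7H12O

C7H12O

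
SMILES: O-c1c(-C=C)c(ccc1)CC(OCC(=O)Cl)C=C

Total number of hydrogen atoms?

Hydrogens are implicit in SMILES; fill each atom to its normal valence:
  4 × C: 2 H each → 8
  3 × C (aromatic): 1 H each → 3
  3 × C: 1 H each → 3
  3 × C (aromatic): no H
  2 × O: no H
  1 × C: no H
  1 × Cl: no H
  1 × O: 1 H
  Total hydrogens = 15.

15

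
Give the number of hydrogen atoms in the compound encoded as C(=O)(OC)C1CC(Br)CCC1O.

Hydrogens are implicit in SMILES; fill each atom to its normal valence:
  3 × C: 2 H each → 6
  3 × C: 1 H each → 3
  2 × O: no H
  1 × Br: no H
  1 × C: 3 H
  1 × C: no H
  1 × O: 1 H
  Total hydrogens = 13.

13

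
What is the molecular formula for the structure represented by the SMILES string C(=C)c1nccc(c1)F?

C7H6FN

Heavy atoms from the SMILES: 7 C, 1 F, 1 N.
Implicit hydrogens by atom environment:
  3 × C (aromatic): 1 H each → 3
  2 × C (aromatic): no H
  1 × C: 2 H
  1 × C: 1 H
  1 × F: no H
  1 × N (aromatic): no H
  Total hydrogens = 6.
Molecular formula: C7H6FN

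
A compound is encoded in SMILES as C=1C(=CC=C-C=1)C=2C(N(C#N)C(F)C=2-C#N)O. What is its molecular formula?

Heavy atoms from the SMILES: 12 C, 1 F, 3 N, 1 O.
Implicit hydrogens by atom environment:
  5 × C (aromatic): 1 H each → 5
  4 × C: no H
  3 × N: no H
  2 × C: 1 H each → 2
  1 × C (aromatic): no H
  1 × F: no H
  1 × O: 1 H
  Total hydrogens = 8.
Molecular formula: C12H8FN3O

C12H8FN3O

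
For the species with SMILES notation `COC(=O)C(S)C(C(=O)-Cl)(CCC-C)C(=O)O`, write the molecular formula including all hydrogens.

C10H15ClO5S

Heavy atoms from the SMILES: 10 C, 1 Cl, 5 O, 1 S.
Implicit hydrogens by atom environment:
  4 × C: no H
  4 × O: no H
  3 × C: 2 H each → 6
  2 × C: 3 H each → 6
  1 × C: 1 H
  1 × Cl: no H
  1 × O: 1 H
  1 × S: 1 H
  Total hydrogens = 15.
Molecular formula: C10H15ClO5S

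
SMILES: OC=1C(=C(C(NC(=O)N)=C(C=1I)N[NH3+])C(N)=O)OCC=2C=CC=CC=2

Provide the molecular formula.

C15H17IN5O4+

Heavy atoms from the SMILES: 15 C, 1 I, 5 N, 4 O.
Implicit hydrogens by atom environment:
  7 × C (aromatic): no H
  5 × C (aromatic): 1 H each → 5
  3 × O: no H
  2 × C: no H
  2 × N: 2 H each → 4
  2 × N: 1 H each → 2
  1 × C: 2 H
  1 × I: no H
  1 × N (charge +1): 3 H
  1 × O: 1 H
  Total hydrogens = 17.
Net charge +1.
Molecular formula: C15H17IN5O4+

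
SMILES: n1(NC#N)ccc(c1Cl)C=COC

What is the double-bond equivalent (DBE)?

6

Molecular formula from the SMILES: C8H8ClN3O.
DoU = (2C + 2 + N − H − X)/2 = (2·8 + 2 + 3 − 8 − 1)/2 = 12/2 = 6.
(Structurally: 1 ring(s) + 5 π bond(s) = 6.)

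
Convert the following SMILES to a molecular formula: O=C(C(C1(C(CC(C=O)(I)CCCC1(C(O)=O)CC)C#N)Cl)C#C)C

C18H21ClINO4

Heavy atoms from the SMILES: 18 C, 1 Cl, 1 I, 1 N, 4 O.
Implicit hydrogens by atom environment:
  7 × C: no H
  5 × C: 2 H each → 10
  4 × C: 1 H each → 4
  3 × O: no H
  2 × C: 3 H each → 6
  1 × Cl: no H
  1 × I: no H
  1 × N: no H
  1 × O: 1 H
  Total hydrogens = 21.
Molecular formula: C18H21ClINO4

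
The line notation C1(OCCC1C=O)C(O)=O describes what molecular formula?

C6H8O4

Heavy atoms from the SMILES: 6 C, 4 O.
Implicit hydrogens by atom environment:
  3 × C: 1 H each → 3
  3 × O: no H
  2 × C: 2 H each → 4
  1 × C: no H
  1 × O: 1 H
  Total hydrogens = 8.
Molecular formula: C6H8O4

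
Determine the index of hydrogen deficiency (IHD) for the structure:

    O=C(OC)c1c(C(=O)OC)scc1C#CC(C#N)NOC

Molecular formula from the SMILES: C13H12N2O5S.
DoU = (2C + 2 + N − H − X)/2 = (2·13 + 2 + 2 − 12 − 0)/2 = 18/2 = 9.
(Structurally: 1 ring(s) + 8 π bond(s) = 9.)

9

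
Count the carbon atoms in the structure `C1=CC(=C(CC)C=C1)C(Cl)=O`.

The symbol for carbon appears 9 times in the SMILES. (Cl is a single chlorine, not C + l.)

9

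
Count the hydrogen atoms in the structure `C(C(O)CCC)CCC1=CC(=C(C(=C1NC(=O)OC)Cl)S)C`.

24

Hydrogens are implicit in SMILES; fill each atom to its normal valence:
  5 × C: 2 H each → 10
  5 × C (aromatic): no H
  3 × C: 3 H each → 9
  2 × O: no H
  1 × C (aromatic): 1 H
  1 × C: 1 H
  1 × C: no H
  1 × Cl: no H
  1 × N: 1 H
  1 × O: 1 H
  1 × S: 1 H
  Total hydrogens = 24.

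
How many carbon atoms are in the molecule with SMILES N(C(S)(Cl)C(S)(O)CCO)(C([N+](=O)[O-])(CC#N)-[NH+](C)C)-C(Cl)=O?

10

The symbol for carbon appears 10 times in the SMILES. (Cl is a single chlorine, not C + l.)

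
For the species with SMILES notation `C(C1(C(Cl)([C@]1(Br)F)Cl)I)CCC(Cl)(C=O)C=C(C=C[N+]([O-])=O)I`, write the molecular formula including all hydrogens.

Heavy atoms from the SMILES: 1 Br, 12 C, 3 Cl, 1 F, 2 I, 1 N, 3 O.
Implicit hydrogens by atom environment:
  5 × C: no H
  4 × C: 1 H each → 4
  3 × C: 2 H each → 6
  3 × Cl: no H
  2 × I: no H
  2 × O: no H
  1 × Br: no H
  1 × F: no H
  1 × N (charge +1): no H
  1 × O (charge -1): no H
  Total hydrogens = 10.
Molecular formula: C12H10BrCl3FI2NO3

C12H10BrCl3FI2NO3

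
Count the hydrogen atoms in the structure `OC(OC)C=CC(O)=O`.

8

Hydrogens are implicit in SMILES; fill each atom to its normal valence:
  3 × C: 1 H each → 3
  2 × O: 1 H each → 2
  2 × O: no H
  1 × C: 3 H
  1 × C: no H
  Total hydrogens = 8.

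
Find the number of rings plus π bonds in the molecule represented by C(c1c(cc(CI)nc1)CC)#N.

Molecular formula from the SMILES: C9H9IN2.
DoU = (2C + 2 + N − H − X)/2 = (2·9 + 2 + 2 − 9 − 1)/2 = 12/2 = 6.
(Structurally: 1 ring(s) + 5 π bond(s) = 6.)

6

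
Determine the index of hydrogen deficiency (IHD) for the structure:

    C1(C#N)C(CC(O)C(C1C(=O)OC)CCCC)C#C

6

Molecular formula from the SMILES: C15H21NO3.
DoU = (2C + 2 + N − H − X)/2 = (2·15 + 2 + 1 − 21 − 0)/2 = 12/2 = 6.
(Structurally: 1 ring(s) + 5 π bond(s) = 6.)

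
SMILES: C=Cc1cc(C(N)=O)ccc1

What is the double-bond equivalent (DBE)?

Molecular formula from the SMILES: C9H9NO.
DoU = (2C + 2 + N − H − X)/2 = (2·9 + 2 + 1 − 9 − 0)/2 = 12/2 = 6.
(Structurally: 1 ring(s) + 5 π bond(s) = 6.)

6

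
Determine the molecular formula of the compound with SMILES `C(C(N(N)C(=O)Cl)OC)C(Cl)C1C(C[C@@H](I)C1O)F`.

C10H16Cl2FIN2O3

Heavy atoms from the SMILES: 10 C, 2 Cl, 1 F, 1 I, 2 N, 3 O.
Implicit hydrogens by atom environment:
  6 × C: 1 H each → 6
  2 × C: 2 H each → 4
  2 × Cl: no H
  2 × O: no H
  1 × C: 3 H
  1 × C: no H
  1 × F: no H
  1 × I: no H
  1 × N: 2 H
  1 × N: no H
  1 × O: 1 H
  Total hydrogens = 16.
Molecular formula: C10H16Cl2FIN2O3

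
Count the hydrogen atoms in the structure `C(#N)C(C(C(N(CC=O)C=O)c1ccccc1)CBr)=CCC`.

19

Hydrogens are implicit in SMILES; fill each atom to its normal valence:
  5 × C: 1 H each → 5
  5 × C (aromatic): 1 H each → 5
  3 × C: 2 H each → 6
  2 × C: no H
  2 × N: no H
  2 × O: no H
  1 × Br: no H
  1 × C: 3 H
  1 × C (aromatic): no H
  Total hydrogens = 19.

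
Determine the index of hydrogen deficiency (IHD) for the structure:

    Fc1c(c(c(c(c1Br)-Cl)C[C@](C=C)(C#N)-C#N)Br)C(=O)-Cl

10

Molecular formula from the SMILES: C13H5Br2Cl2FN2O.
DoU = (2C + 2 + N − H − X)/2 = (2·13 + 2 + 2 − 5 − 5)/2 = 20/2 = 10.
(Structurally: 1 ring(s) + 9 π bond(s) = 10.)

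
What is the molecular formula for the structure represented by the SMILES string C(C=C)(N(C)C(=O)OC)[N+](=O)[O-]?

Heavy atoms from the SMILES: 6 C, 2 N, 4 O.
Implicit hydrogens by atom environment:
  3 × O: no H
  2 × C: 3 H each → 6
  2 × C: 1 H each → 2
  1 × C: 2 H
  1 × C: no H
  1 × N (charge +1): no H
  1 × N: no H
  1 × O (charge -1): no H
  Total hydrogens = 10.
Molecular formula: C6H10N2O4

C6H10N2O4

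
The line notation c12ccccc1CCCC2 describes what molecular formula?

C10H12

Heavy atoms from the SMILES: 10 C.
Implicit hydrogens by atom environment:
  4 × C: 2 H each → 8
  4 × C (aromatic): 1 H each → 4
  2 × C (aromatic): no H
  Total hydrogens = 12.
Molecular formula: C10H12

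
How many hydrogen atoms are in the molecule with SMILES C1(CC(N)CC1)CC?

15

Hydrogens are implicit in SMILES; fill each atom to its normal valence:
  4 × C: 2 H each → 8
  2 × C: 1 H each → 2
  1 × C: 3 H
  1 × N: 2 H
  Total hydrogens = 15.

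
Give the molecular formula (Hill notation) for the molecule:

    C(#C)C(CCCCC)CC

C10H18

Heavy atoms from the SMILES: 10 C.
Implicit hydrogens by atom environment:
  5 × C: 2 H each → 10
  2 × C: 3 H each → 6
  2 × C: 1 H each → 2
  1 × C: no H
  Total hydrogens = 18.
Molecular formula: C10H18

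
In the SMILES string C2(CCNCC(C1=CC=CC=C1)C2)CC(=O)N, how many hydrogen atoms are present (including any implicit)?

Hydrogens are implicit in SMILES; fill each atom to its normal valence:
  5 × C: 2 H each → 10
  5 × C (aromatic): 1 H each → 5
  2 × C: 1 H each → 2
  1 × C (aromatic): no H
  1 × C: no H
  1 × N: 2 H
  1 × N: 1 H
  1 × O: no H
  Total hydrogens = 20.

20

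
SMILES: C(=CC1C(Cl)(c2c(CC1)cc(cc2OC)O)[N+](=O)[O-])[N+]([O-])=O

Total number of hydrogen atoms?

13

Hydrogens are implicit in SMILES; fill each atom to its normal valence:
  4 × C (aromatic): no H
  3 × C: 1 H each → 3
  3 × O: no H
  2 × C: 2 H each → 4
  2 × C (aromatic): 1 H each → 2
  2 × N (charge +1): no H
  2 × O (charge -1): no H
  1 × C: 3 H
  1 × C: no H
  1 × Cl: no H
  1 × O: 1 H
  Total hydrogens = 13.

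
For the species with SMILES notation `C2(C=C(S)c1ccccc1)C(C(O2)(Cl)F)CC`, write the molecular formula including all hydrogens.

Heavy atoms from the SMILES: 13 C, 1 Cl, 1 F, 1 O, 1 S.
Implicit hydrogens by atom environment:
  5 × C (aromatic): 1 H each → 5
  3 × C: 1 H each → 3
  2 × C: no H
  1 × C: 3 H
  1 × C: 2 H
  1 × C (aromatic): no H
  1 × Cl: no H
  1 × F: no H
  1 × O: no H
  1 × S: 1 H
  Total hydrogens = 14.
Molecular formula: C13H14ClFOS

C13H14ClFOS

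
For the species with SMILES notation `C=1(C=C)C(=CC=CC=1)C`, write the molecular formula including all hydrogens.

C9H10

Heavy atoms from the SMILES: 9 C.
Implicit hydrogens by atom environment:
  4 × C (aromatic): 1 H each → 4
  2 × C (aromatic): no H
  1 × C: 3 H
  1 × C: 2 H
  1 × C: 1 H
  Total hydrogens = 10.
Molecular formula: C9H10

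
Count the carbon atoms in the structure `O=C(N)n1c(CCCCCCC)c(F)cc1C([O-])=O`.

13

The symbol for carbon appears 13 times in the SMILES. Lowercase c denotes aromatic carbon and counts toward C.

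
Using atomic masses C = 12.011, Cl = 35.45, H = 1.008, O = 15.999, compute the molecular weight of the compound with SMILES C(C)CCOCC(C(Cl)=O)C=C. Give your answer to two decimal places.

190.67

Molecular formula: C9H15ClO2.
M = 9×12.011 + 1×35.45 + 15×1.008 + 2×15.999 = 190.67 g/mol.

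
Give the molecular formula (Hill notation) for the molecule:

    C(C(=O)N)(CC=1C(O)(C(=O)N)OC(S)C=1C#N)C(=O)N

Heavy atoms from the SMILES: 10 C, 4 N, 5 O, 1 S.
Implicit hydrogens by atom environment:
  7 × C: no H
  4 × O: no H
  3 × N: 2 H each → 6
  2 × C: 1 H each → 2
  1 × C: 2 H
  1 × N: no H
  1 × O: 1 H
  1 × S: 1 H
  Total hydrogens = 12.
Molecular formula: C10H12N4O5S

C10H12N4O5S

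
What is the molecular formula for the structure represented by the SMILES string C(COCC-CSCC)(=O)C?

C8H16O2S

Heavy atoms from the SMILES: 8 C, 2 O, 1 S.
Implicit hydrogens by atom environment:
  5 × C: 2 H each → 10
  2 × C: 3 H each → 6
  2 × O: no H
  1 × C: no H
  1 × S: no H
  Total hydrogens = 16.
Molecular formula: C8H16O2S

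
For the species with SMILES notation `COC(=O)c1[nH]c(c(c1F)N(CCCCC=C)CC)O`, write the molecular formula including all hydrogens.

Heavy atoms from the SMILES: 14 C, 1 F, 2 N, 3 O.
Implicit hydrogens by atom environment:
  6 × C: 2 H each → 12
  4 × C (aromatic): no H
  2 × C: 3 H each → 6
  2 × O: no H
  1 × C: 1 H
  1 × C: no H
  1 × F: no H
  1 × N (aromatic): 1 H
  1 × N: no H
  1 × O: 1 H
  Total hydrogens = 21.
Molecular formula: C14H21FN2O3

C14H21FN2O3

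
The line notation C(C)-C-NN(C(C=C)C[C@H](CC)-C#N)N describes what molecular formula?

C11H22N4

Heavy atoms from the SMILES: 11 C, 4 N.
Implicit hydrogens by atom environment:
  5 × C: 2 H each → 10
  3 × C: 1 H each → 3
  2 × C: 3 H each → 6
  2 × N: no H
  1 × C: no H
  1 × N: 2 H
  1 × N: 1 H
  Total hydrogens = 22.
Molecular formula: C11H22N4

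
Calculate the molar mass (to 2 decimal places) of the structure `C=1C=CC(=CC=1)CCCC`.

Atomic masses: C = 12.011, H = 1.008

134.22

Molecular formula: C10H14.
M = 10×12.011 + 14×1.008 = 134.22 g/mol.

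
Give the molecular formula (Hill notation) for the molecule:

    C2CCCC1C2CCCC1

C10H18

Heavy atoms from the SMILES: 10 C.
Implicit hydrogens by atom environment:
  8 × C: 2 H each → 16
  2 × C: 1 H each → 2
  Total hydrogens = 18.
Molecular formula: C10H18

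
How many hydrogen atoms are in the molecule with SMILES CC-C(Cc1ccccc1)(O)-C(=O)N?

Hydrogens are implicit in SMILES; fill each atom to its normal valence:
  5 × C (aromatic): 1 H each → 5
  2 × C: 2 H each → 4
  2 × C: no H
  1 × C: 3 H
  1 × C (aromatic): no H
  1 × N: 2 H
  1 × O: 1 H
  1 × O: no H
  Total hydrogens = 15.

15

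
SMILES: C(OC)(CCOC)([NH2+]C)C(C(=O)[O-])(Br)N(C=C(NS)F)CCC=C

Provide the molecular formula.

C14H25BrFN3O4S

Heavy atoms from the SMILES: 1 Br, 14 C, 1 F, 3 N, 4 O, 1 S.
Implicit hydrogens by atom environment:
  5 × C: 2 H each → 10
  4 × C: no H
  3 × C: 3 H each → 9
  3 × O: no H
  2 × C: 1 H each → 2
  1 × Br: no H
  1 × F: no H
  1 × N (charge +1): 2 H
  1 × N: 1 H
  1 × N: no H
  1 × O (charge -1): no H
  1 × S: 1 H
  Total hydrogens = 25.
Molecular formula: C14H25BrFN3O4S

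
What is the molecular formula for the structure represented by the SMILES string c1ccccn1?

C5H5N

Heavy atoms from the SMILES: 5 C, 1 N.
Implicit hydrogens by atom environment:
  5 × C (aromatic): 1 H each → 5
  1 × N (aromatic): no H
  Total hydrogens = 5.
Molecular formula: C5H5N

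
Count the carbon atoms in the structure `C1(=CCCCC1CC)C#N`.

The symbol for carbon appears 9 times in the SMILES.

9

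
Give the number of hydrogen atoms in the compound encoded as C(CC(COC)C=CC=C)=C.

16

Hydrogens are implicit in SMILES; fill each atom to its normal valence:
  5 × C: 1 H each → 5
  4 × C: 2 H each → 8
  1 × C: 3 H
  1 × O: no H
  Total hydrogens = 16.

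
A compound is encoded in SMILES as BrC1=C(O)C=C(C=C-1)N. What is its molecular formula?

C6H6BrNO

Heavy atoms from the SMILES: 1 Br, 6 C, 1 N, 1 O.
Implicit hydrogens by atom environment:
  3 × C (aromatic): 1 H each → 3
  3 × C (aromatic): no H
  1 × Br: no H
  1 × N: 2 H
  1 × O: 1 H
  Total hydrogens = 6.
Molecular formula: C6H6BrNO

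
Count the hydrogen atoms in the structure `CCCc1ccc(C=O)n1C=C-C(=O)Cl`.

12

Hydrogens are implicit in SMILES; fill each atom to its normal valence:
  3 × C: 1 H each → 3
  2 × C: 2 H each → 4
  2 × C (aromatic): 1 H each → 2
  2 × C (aromatic): no H
  2 × O: no H
  1 × C: 3 H
  1 × C: no H
  1 × Cl: no H
  1 × N (aromatic): no H
  Total hydrogens = 12.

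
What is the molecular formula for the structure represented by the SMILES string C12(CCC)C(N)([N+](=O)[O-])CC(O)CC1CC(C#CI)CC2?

Heavy atoms from the SMILES: 15 C, 1 I, 2 N, 3 O.
Implicit hydrogens by atom environment:
  7 × C: 2 H each → 14
  4 × C: no H
  3 × C: 1 H each → 3
  1 × C: 3 H
  1 × I: no H
  1 × N: 2 H
  1 × N (charge +1): no H
  1 × O: 1 H
  1 × O: no H
  1 × O (charge -1): no H
  Total hydrogens = 23.
Molecular formula: C15H23IN2O3

C15H23IN2O3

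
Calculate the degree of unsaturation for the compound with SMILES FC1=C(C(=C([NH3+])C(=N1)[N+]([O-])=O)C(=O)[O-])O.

Molecular formula from the SMILES: C6H4FN3O5.
DoU = (2C + 2 + N − H − X)/2 = (2·6 + 2 + 3 − 4 − 1)/2 = 12/2 = 6.
(Structurally: 1 ring(s) + 5 π bond(s) = 6.)

6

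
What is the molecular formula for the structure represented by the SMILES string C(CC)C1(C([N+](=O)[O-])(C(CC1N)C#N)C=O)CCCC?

C14H23N3O3

Heavy atoms from the SMILES: 14 C, 3 N, 3 O.
Implicit hydrogens by atom environment:
  6 × C: 2 H each → 12
  3 × C: 1 H each → 3
  3 × C: no H
  2 × C: 3 H each → 6
  2 × O: no H
  1 × N: 2 H
  1 × N: no H
  1 × N (charge +1): no H
  1 × O (charge -1): no H
  Total hydrogens = 23.
Molecular formula: C14H23N3O3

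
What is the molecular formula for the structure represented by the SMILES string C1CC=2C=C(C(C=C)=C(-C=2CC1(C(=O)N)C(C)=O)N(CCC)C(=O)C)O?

Heavy atoms from the SMILES: 20 C, 2 N, 4 O.
Implicit hydrogens by atom environment:
  6 × C: 2 H each → 12
  5 × C (aromatic): no H
  4 × C: no H
  3 × C: 3 H each → 9
  3 × O: no H
  1 × C (aromatic): 1 H
  1 × C: 1 H
  1 × N: 2 H
  1 × N: no H
  1 × O: 1 H
  Total hydrogens = 26.
Molecular formula: C20H26N2O4

C20H26N2O4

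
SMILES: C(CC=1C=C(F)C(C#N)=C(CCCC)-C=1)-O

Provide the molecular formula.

Heavy atoms from the SMILES: 13 C, 1 F, 1 N, 1 O.
Implicit hydrogens by atom environment:
  5 × C: 2 H each → 10
  4 × C (aromatic): no H
  2 × C (aromatic): 1 H each → 2
  1 × C: 3 H
  1 × C: no H
  1 × F: no H
  1 × N: no H
  1 × O: 1 H
  Total hydrogens = 16.
Molecular formula: C13H16FNO

C13H16FNO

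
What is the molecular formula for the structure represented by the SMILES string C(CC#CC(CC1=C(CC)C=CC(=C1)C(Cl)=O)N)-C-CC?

Heavy atoms from the SMILES: 18 C, 1 Cl, 1 N, 1 O.
Implicit hydrogens by atom environment:
  6 × C: 2 H each → 12
  3 × C (aromatic): 1 H each → 3
  3 × C (aromatic): no H
  3 × C: no H
  2 × C: 3 H each → 6
  1 × C: 1 H
  1 × Cl: no H
  1 × N: 2 H
  1 × O: no H
  Total hydrogens = 24.
Molecular formula: C18H24ClNO

C18H24ClNO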